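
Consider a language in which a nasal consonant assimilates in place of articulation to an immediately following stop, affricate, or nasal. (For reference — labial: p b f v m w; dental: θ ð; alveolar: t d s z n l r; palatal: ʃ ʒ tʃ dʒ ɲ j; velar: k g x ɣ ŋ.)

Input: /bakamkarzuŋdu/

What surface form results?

[bakaŋkarzundu]

/m/ before /k/ (velar) → [ŋ]
/ŋ/ before /d/ (alveolar) → [n]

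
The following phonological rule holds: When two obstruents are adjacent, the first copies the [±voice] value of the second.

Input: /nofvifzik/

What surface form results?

[novvivzik]

/f/ before /v/ (voiced) → [v]
/f/ before /z/ (voiced) → [v]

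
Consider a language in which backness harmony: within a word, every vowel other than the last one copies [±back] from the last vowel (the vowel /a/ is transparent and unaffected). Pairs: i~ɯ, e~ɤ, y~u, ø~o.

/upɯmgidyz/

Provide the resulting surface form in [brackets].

/u/ harmonizes with /y/ ([-back]) → [y]
/ɯ/ harmonizes with /y/ ([-back]) → [i]

[ypimgidyz]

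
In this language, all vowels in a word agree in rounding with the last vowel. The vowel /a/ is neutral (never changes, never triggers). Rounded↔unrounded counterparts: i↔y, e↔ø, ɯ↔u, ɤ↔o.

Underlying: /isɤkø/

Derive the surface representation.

[ysokø]

/i/ harmonizes with /ø/ ([+round]) → [y]
/ɤ/ harmonizes with /ø/ ([+round]) → [o]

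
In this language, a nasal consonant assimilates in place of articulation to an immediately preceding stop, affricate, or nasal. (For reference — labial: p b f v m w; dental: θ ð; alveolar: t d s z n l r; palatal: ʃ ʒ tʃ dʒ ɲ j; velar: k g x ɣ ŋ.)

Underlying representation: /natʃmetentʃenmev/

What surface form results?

/m/ after /tʃ/ (palatal) → [ɲ]
/m/ after /n/ (alveolar) → [n]

[natʃɲetentʃennev]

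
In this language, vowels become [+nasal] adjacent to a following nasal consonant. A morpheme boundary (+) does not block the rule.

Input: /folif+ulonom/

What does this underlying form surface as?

[folif+ulõnõm]

/o/ before nasal /n/ → [õ]
/o/ before nasal /m/ → [õ]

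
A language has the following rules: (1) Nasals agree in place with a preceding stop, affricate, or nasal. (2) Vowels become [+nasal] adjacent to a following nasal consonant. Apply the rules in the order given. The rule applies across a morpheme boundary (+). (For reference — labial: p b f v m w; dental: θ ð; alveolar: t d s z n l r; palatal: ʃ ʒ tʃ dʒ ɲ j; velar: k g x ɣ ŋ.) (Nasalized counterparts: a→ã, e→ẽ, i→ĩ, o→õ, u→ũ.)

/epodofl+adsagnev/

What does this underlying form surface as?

[epodofl+adsagŋev]

Rule 1: /n/ after /g/ (velar) → [ŋ]
After rule 1: epodofl+adsagŋev
Rule 2: no segment meets the rule's conditions; no change.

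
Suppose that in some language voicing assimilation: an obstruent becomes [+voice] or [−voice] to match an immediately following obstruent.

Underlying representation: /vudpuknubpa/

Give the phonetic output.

[vutpuknuppa]

/d/ before /p/ (voiceless) → [t]
/b/ before /p/ (voiceless) → [p]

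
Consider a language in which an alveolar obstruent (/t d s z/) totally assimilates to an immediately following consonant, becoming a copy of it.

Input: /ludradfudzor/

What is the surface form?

/d/ before /r/ → [r] (total assimilation)
/d/ before /f/ → [f] (total assimilation)
/d/ before /z/ → [z] (total assimilation)

[lurraffuzzor]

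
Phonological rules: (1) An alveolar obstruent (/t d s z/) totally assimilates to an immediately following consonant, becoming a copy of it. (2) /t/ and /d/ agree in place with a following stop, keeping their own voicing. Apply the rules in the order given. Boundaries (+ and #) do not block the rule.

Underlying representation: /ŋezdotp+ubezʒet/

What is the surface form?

[ŋeddopp+ubeʒʒet]

Rule 1: /z/ before /d/ → [d] (total assimilation)
Rule 1: /t/ before /p/ → [p] (total assimilation)
Rule 1: /z/ before /ʒ/ → [ʒ] (total assimilation)
After rule 1: ŋeddopp+ubeʒʒet
Rule 2: no segment meets the rule's conditions; no change.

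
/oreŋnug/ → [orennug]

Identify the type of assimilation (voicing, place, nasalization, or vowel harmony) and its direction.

place assimilation, regressive

/ŋ/→[n].
Each target copies a feature from the following segment, so the direction is regressive.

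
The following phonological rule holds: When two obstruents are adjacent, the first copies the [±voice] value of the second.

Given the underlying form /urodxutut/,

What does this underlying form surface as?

/d/ before /x/ (voiceless) → [t]

[urotxutut]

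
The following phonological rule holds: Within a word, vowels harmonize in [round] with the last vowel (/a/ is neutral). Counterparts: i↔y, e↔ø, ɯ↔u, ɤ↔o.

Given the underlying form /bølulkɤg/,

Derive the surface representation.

/ø/ harmonizes with /ɤ/ ([-round]) → [e]
/u/ harmonizes with /ɤ/ ([-round]) → [ɯ]

[belɯlkɤg]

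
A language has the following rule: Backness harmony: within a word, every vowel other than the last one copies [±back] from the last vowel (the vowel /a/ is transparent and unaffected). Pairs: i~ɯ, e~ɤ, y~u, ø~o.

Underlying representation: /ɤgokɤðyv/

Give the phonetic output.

/ɤ/ harmonizes with /y/ ([-back]) → [e]
/o/ harmonizes with /y/ ([-back]) → [ø]
/ɤ/ harmonizes with /y/ ([-back]) → [e]

[egøkeðyv]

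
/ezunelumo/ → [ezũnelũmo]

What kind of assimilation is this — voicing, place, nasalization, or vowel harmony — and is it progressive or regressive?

nasalization, regressive

/u/→[ũ] /u/→[ũ].
Each target copies a feature from the following segment, so the direction is regressive.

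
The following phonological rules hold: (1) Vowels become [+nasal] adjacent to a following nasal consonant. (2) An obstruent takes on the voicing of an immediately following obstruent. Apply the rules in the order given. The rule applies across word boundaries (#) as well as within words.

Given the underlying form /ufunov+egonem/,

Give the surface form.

Rule 1: /u/ before nasal /n/ → [ũ]
Rule 1: /o/ before nasal /n/ → [õ]
Rule 1: /e/ before nasal /m/ → [ẽ]
After rule 1: ufũnov+egõnẽm
Rule 2: no segment meets the rule's conditions; no change.

[ufũnov+egõnẽm]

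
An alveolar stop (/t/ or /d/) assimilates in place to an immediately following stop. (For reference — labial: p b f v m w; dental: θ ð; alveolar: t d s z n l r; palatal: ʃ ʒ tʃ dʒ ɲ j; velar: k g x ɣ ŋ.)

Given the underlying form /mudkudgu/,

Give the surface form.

[mugkuggu]

/d/ before /k/ (velar) → [g]
/d/ before /g/ (velar) → [g]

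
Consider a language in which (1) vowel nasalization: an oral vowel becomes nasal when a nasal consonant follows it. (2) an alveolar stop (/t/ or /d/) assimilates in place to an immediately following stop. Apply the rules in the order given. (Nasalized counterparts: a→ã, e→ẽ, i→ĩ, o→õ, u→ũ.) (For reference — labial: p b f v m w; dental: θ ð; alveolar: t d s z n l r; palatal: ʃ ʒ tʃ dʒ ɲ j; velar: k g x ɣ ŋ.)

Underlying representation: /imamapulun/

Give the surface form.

Rule 1: /i/ before nasal /m/ → [ĩ]
Rule 1: /a/ before nasal /m/ → [ã]
Rule 1: /u/ before nasal /n/ → [ũ]
After rule 1: ĩmãmapulũn
Rule 2: no segment meets the rule's conditions; no change.

[ĩmãmapulũn]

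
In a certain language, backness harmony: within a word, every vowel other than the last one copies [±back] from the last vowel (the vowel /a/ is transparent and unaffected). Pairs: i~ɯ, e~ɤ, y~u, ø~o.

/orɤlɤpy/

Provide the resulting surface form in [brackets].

/o/ harmonizes with /y/ ([-back]) → [ø]
/ɤ/ harmonizes with /y/ ([-back]) → [e]
/ɤ/ harmonizes with /y/ ([-back]) → [e]

[ørelepy]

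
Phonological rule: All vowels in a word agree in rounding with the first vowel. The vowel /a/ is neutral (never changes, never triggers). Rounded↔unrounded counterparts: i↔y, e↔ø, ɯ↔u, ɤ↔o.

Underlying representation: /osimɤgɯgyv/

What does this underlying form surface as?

/i/ harmonizes with /o/ ([+round]) → [y]
/ɤ/ harmonizes with /o/ ([+round]) → [o]
/ɯ/ harmonizes with /o/ ([+round]) → [u]

[osymogugyv]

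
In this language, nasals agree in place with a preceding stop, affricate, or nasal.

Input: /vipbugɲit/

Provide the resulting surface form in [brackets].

[vipbugŋit]

/ɲ/ after /g/ (velar) → [ŋ]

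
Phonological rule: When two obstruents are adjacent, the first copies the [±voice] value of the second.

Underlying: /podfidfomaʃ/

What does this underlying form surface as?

/d/ before /f/ (voiceless) → [t]
/d/ before /f/ (voiceless) → [t]

[potfitfomaʃ]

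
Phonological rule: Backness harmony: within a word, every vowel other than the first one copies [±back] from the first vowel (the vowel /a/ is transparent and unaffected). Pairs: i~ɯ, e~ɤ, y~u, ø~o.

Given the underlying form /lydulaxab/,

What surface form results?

/u/ harmonizes with /y/ ([-back]) → [y]

[lydylaxab]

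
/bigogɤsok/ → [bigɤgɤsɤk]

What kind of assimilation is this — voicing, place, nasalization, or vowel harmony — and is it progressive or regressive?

vowel harmony, progressive

/o/→[ɤ] /o/→[ɤ].
Vowels agree with the first vowel, so the harmony is progressive.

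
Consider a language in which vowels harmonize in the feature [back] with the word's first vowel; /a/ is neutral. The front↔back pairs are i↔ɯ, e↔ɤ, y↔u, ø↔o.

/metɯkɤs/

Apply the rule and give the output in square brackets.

/ɯ/ harmonizes with /e/ ([-back]) → [i]
/ɤ/ harmonizes with /e/ ([-back]) → [e]

[metikes]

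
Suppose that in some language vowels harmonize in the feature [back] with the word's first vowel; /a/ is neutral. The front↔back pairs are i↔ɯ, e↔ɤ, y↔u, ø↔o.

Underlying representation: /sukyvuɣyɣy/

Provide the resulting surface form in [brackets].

[sukuvuɣuɣu]

/y/ harmonizes with /u/ ([+back]) → [u]
/y/ harmonizes with /u/ ([+back]) → [u]
/y/ harmonizes with /u/ ([+back]) → [u]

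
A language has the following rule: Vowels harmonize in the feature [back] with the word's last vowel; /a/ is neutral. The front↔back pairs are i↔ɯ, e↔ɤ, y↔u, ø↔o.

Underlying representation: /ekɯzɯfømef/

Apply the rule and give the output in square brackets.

[ekizifømef]

/ɯ/ harmonizes with /e/ ([-back]) → [i]
/ɯ/ harmonizes with /e/ ([-back]) → [i]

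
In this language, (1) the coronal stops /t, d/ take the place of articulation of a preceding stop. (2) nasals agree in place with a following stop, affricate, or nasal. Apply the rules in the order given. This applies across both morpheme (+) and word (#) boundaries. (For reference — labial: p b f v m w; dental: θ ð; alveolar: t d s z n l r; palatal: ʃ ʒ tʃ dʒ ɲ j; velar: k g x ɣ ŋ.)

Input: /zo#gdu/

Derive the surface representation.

Rule 1: /d/ after /g/ (velar) → [g]
After rule 1: zo#ggu
Rule 2: no segment meets the rule's conditions; no change.

[zo#ggu]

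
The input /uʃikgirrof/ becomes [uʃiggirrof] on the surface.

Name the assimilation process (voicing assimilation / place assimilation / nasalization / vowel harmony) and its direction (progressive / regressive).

/k/→[g].
Each target copies a feature from the following segment, so the direction is regressive.

voicing assimilation, regressive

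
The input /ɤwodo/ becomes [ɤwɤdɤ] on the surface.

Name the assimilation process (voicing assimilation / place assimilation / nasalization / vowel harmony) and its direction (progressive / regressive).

vowel harmony, progressive

/o/→[ɤ] /o/→[ɤ].
Vowels agree with the first vowel, so the harmony is progressive.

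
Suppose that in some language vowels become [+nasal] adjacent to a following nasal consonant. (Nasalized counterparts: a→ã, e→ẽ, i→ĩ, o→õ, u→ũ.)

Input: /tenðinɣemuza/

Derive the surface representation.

/e/ before nasal /n/ → [ẽ]
/i/ before nasal /n/ → [ĩ]
/e/ before nasal /m/ → [ẽ]

[tẽnðĩnɣẽmuza]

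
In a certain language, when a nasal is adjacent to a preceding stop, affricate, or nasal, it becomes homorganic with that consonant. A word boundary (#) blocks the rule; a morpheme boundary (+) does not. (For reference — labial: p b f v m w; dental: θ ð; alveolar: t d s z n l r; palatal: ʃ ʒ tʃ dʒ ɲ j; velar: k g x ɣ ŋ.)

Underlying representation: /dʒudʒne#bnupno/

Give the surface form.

/n/ after /dʒ/ (palatal) → [ɲ]
/n/ after /b/ (labial) → [m]
/n/ after /p/ (labial) → [m]

[dʒudʒɲe#bmupmo]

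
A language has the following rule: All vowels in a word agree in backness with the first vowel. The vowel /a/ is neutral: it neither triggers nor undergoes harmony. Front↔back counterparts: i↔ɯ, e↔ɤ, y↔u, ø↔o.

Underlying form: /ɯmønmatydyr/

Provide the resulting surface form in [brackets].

/ø/ harmonizes with /ɯ/ ([+back]) → [o]
/y/ harmonizes with /ɯ/ ([+back]) → [u]
/y/ harmonizes with /ɯ/ ([+back]) → [u]

[ɯmonmatudur]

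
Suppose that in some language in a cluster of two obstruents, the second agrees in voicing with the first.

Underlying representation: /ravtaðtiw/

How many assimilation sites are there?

/t/ after /v/ (voiced) → [d]
/t/ after /ð/ (voiced) → [d]
2 segments change.

2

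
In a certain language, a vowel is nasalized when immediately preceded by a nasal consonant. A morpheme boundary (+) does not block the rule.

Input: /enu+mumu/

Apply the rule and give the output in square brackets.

/u/ after nasal /n/ → [ũ]
/u/ after nasal /m/ → [ũ]
/u/ after nasal /m/ → [ũ]

[enũ+mũmũ]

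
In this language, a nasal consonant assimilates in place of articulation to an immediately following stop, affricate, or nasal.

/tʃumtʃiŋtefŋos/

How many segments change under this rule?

/m/ before /tʃ/ (palatal) → [ɲ]
/ŋ/ before /t/ (alveolar) → [n]
2 segments change.

2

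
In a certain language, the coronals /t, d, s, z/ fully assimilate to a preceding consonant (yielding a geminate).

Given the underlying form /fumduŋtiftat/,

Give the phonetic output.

/d/ after /m/ → [m] (total assimilation)
/t/ after /ŋ/ → [ŋ] (total assimilation)
/t/ after /f/ → [f] (total assimilation)

[fummuŋŋiffat]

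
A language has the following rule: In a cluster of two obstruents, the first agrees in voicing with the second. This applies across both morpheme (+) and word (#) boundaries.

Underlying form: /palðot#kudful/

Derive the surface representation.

/d/ before /f/ (voiceless) → [t]

[palðot#kutful]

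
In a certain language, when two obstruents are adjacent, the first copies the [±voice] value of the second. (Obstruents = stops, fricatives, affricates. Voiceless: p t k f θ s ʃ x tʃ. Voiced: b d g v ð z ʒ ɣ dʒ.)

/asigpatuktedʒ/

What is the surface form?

/g/ before /p/ (voiceless) → [k]

[asikpatuktedʒ]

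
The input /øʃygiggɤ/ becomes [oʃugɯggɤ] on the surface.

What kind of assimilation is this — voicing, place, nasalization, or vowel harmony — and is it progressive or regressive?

vowel harmony, regressive

/ø/→[o] /y/→[u] /i/→[ɯ].
Vowels agree with the last vowel, so the harmony is regressive.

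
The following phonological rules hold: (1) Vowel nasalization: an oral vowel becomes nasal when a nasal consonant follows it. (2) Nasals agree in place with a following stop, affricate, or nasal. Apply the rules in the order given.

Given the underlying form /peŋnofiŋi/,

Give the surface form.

Rule 1: /e/ before nasal /ŋ/ → [ẽ]
Rule 1: /i/ before nasal /ŋ/ → [ĩ]
After rule 1: pẽŋnofĩŋi
Rule 2: /ŋ/ before /n/ (alveolar) → [n]

[pẽnnofĩŋi]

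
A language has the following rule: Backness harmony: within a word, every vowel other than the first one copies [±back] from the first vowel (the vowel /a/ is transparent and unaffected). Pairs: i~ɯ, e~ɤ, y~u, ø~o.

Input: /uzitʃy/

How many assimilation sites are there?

/i/ harmonizes with /u/ ([+back]) → [ɯ]
/y/ harmonizes with /u/ ([+back]) → [u]
2 segments change.

2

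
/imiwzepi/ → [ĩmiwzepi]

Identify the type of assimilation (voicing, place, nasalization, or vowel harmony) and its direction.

/i/→[ĩ].
Each target copies a feature from the following segment, so the direction is regressive.

nasalization, regressive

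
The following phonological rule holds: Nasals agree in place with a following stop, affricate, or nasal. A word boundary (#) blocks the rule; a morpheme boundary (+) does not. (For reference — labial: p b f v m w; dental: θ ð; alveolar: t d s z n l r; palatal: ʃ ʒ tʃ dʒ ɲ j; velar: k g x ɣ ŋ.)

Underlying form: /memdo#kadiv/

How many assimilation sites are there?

/m/ before /d/ (alveolar) → [n]
1 segment changes.

1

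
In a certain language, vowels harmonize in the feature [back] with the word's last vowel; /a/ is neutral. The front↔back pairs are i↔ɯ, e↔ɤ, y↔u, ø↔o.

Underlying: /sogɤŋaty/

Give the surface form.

[søgeŋaty]

/o/ harmonizes with /y/ ([-back]) → [ø]
/ɤ/ harmonizes with /y/ ([-back]) → [e]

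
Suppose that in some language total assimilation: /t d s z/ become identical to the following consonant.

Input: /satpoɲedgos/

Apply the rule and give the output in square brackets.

/t/ before /p/ → [p] (total assimilation)
/d/ before /g/ → [g] (total assimilation)

[sappoɲeggos]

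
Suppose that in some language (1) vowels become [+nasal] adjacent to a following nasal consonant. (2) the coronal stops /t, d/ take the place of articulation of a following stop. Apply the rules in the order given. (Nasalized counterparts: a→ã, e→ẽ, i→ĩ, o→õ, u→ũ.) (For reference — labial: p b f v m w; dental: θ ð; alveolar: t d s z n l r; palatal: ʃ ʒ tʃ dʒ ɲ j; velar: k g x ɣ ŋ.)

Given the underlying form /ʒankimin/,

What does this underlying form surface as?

Rule 1: /a/ before nasal /n/ → [ã]
Rule 1: /i/ before nasal /m/ → [ĩ]
Rule 1: /i/ before nasal /n/ → [ĩ]
After rule 1: ʒãnkĩmĩn
Rule 2: no segment meets the rule's conditions; no change.

[ʒãnkĩmĩn]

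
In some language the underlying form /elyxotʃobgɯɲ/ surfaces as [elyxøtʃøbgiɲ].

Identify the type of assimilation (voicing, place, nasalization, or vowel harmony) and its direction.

/o/→[ø] /o/→[ø] /ɯ/→[i].
Vowels agree with the first vowel, so the harmony is progressive.

vowel harmony, progressive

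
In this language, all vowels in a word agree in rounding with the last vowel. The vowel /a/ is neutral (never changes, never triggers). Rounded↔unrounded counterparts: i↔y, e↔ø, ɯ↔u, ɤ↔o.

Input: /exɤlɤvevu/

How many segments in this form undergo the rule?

4

/e/ harmonizes with /u/ ([+round]) → [ø]
/ɤ/ harmonizes with /u/ ([+round]) → [o]
/ɤ/ harmonizes with /u/ ([+round]) → [o]
/e/ harmonizes with /u/ ([+round]) → [ø]
4 segments change.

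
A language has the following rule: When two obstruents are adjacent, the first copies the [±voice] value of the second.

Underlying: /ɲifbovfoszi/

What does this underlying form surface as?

[ɲivboffozzi]

/f/ before /b/ (voiced) → [v]
/v/ before /f/ (voiceless) → [f]
/s/ before /z/ (voiced) → [z]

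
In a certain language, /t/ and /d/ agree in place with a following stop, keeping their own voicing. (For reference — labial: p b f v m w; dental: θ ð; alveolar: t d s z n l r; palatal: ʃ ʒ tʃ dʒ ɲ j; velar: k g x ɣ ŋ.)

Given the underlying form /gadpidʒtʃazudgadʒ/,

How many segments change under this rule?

2

/d/ before /p/ (labial) → [b]
/d/ before /g/ (velar) → [g]
2 segments change.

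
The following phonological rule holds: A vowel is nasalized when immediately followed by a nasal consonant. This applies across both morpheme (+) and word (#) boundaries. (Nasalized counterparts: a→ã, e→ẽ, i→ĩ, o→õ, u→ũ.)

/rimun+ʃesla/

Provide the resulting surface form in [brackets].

/i/ before nasal /m/ → [ĩ]
/u/ before nasal /n/ → [ũ]

[rĩmũn+ʃesla]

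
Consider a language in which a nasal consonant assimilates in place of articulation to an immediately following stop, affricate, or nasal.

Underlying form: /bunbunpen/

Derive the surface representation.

[bumbumpen]

/n/ before /b/ (labial) → [m]
/n/ before /p/ (labial) → [m]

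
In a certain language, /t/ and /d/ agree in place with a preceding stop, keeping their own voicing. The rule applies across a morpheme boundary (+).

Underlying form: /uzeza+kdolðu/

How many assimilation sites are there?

/d/ after /k/ (velar) → [g]
1 segment changes.

1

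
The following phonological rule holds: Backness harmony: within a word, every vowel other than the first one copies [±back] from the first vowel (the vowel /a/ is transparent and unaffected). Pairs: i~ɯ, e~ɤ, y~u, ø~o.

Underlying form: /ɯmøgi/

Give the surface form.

/ø/ harmonizes with /ɯ/ ([+back]) → [o]
/i/ harmonizes with /ɯ/ ([+back]) → [ɯ]

[ɯmogɯ]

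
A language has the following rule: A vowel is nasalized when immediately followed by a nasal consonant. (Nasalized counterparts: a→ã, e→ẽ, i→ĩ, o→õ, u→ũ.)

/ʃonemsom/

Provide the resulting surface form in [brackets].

/o/ before nasal /n/ → [õ]
/e/ before nasal /m/ → [ẽ]
/o/ before nasal /m/ → [õ]

[ʃõnẽmsõm]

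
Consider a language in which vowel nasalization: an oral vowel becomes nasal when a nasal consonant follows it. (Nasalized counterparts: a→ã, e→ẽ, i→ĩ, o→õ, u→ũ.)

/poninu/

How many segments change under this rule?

2

/o/ before nasal /n/ → [õ]
/i/ before nasal /n/ → [ĩ]
2 segments change.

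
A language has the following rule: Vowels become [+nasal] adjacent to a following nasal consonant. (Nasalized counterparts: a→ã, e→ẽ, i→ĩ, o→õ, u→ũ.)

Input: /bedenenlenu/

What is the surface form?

[bedẽnẽnlẽnu]

/e/ before nasal /n/ → [ẽ]
/e/ before nasal /n/ → [ẽ]
/e/ before nasal /n/ → [ẽ]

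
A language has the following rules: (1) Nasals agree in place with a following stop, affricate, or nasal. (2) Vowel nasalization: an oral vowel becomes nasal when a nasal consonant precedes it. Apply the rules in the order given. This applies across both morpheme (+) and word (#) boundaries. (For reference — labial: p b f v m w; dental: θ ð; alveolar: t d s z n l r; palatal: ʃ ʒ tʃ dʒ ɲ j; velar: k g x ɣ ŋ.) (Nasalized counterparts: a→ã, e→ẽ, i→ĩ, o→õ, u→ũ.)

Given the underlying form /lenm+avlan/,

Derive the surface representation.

Rule 1: /n/ before /m/ (labial) → [m]
After rule 1: lemm+avlan
Rule 2: /a/ after nasal /m/ → [ã]

[lemm+ãvlan]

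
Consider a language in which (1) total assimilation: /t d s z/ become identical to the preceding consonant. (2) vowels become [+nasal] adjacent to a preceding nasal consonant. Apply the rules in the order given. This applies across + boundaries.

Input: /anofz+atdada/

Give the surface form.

Rule 1: /z/ after /f/ → [f] (total assimilation)
Rule 1: /d/ after /t/ → [t] (total assimilation)
After rule 1: anoff+attada
Rule 2: /o/ after nasal /n/ → [õ]

[anõff+attada]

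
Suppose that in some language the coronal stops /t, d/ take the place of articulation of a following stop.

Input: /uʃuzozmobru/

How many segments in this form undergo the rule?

0

No segment meets the rule's conditions.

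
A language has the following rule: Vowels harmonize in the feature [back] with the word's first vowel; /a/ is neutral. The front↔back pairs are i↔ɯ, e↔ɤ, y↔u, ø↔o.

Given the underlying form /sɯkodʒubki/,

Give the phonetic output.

[sɯkodʒubkɯ]

/i/ harmonizes with /ɯ/ ([+back]) → [ɯ]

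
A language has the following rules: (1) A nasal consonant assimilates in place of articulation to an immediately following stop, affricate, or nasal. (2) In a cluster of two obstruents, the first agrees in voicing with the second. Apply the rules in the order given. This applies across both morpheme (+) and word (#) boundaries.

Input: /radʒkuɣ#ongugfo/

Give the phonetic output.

Rule 1: /n/ before /g/ (velar) → [ŋ]
After rule 1: radʒkuɣ#oŋgugfo
Rule 2: /dʒ/ before /k/ (voiceless) → [tʃ]
Rule 2: /g/ before /f/ (voiceless) → [k]

[ratʃkuɣ#oŋgukfo]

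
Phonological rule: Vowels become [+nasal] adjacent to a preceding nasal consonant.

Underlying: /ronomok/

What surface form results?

[ronõmõk]

/o/ after nasal /n/ → [õ]
/o/ after nasal /m/ → [õ]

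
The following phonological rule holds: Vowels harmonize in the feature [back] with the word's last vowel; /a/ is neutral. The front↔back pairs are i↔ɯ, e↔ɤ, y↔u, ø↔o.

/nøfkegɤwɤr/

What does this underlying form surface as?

/ø/ harmonizes with /ɤ/ ([+back]) → [o]
/e/ harmonizes with /ɤ/ ([+back]) → [ɤ]

[nofkɤgɤwɤr]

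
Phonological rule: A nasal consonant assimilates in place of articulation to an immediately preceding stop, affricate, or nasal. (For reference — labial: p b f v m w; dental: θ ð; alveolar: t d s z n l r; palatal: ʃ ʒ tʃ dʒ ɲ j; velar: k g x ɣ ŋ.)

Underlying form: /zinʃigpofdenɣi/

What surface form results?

[zinʃigpofdenɣi]

no segment meets the rule's conditions; no change.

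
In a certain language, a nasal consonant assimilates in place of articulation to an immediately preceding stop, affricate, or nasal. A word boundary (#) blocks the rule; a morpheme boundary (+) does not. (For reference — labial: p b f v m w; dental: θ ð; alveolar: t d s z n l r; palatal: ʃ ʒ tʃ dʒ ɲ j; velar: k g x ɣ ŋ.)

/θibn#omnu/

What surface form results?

[θibm#ommu]

/n/ after /b/ (labial) → [m]
/n/ after /m/ (labial) → [m]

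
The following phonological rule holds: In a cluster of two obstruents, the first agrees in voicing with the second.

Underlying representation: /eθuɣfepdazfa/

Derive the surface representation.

[eθuxfebdasfa]

/ɣ/ before /f/ (voiceless) → [x]
/p/ before /d/ (voiced) → [b]
/z/ before /f/ (voiceless) → [s]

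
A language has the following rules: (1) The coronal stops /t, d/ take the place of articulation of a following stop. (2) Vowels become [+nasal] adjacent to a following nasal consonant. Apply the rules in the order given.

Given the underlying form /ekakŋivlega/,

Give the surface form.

Rule 1: no segment meets the rule's conditions; no change.
After rule 1: ekakŋivlega
Rule 2: no segment meets the rule's conditions; no change.

[ekakŋivlega]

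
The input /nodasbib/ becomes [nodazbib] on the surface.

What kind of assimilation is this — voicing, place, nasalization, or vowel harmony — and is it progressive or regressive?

voicing assimilation, regressive

/s/→[z].
Each target copies a feature from the following segment, so the direction is regressive.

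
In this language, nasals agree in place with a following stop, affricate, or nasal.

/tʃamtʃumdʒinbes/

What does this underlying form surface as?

[tʃaɲtʃuɲdʒimbes]

/m/ before /tʃ/ (palatal) → [ɲ]
/m/ before /dʒ/ (palatal) → [ɲ]
/n/ before /b/ (labial) → [m]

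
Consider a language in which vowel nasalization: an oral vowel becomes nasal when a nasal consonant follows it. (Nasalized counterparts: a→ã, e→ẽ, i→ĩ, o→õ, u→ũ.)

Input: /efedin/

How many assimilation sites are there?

/i/ before nasal /n/ → [ĩ]
1 segment changes.

1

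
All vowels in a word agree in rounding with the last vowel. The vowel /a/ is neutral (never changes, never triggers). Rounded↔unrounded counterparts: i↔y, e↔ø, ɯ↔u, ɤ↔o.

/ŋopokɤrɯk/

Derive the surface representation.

/o/ harmonizes with /ɯ/ ([-round]) → [ɤ]
/o/ harmonizes with /ɯ/ ([-round]) → [ɤ]

[ŋɤpɤkɤrɯk]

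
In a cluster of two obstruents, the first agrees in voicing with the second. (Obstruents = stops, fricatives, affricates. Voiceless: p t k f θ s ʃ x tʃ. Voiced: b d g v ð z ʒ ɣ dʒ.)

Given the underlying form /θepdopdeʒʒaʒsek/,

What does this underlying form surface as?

[θebdobdeʒʒaʃsek]

/p/ before /d/ (voiced) → [b]
/p/ before /d/ (voiced) → [b]
/ʒ/ before /s/ (voiceless) → [ʃ]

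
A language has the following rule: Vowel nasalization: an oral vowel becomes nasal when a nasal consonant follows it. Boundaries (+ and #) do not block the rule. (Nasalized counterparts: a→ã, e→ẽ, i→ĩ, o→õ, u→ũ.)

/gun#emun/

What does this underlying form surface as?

[gũn#ẽmũn]

/u/ before nasal /n/ → [ũ]
/e/ before nasal /m/ → [ẽ]
/u/ before nasal /n/ → [ũ]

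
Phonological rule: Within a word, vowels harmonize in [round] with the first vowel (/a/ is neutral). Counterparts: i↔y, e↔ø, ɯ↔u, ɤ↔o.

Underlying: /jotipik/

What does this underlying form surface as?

[jotypyk]

/i/ harmonizes with /o/ ([+round]) → [y]
/i/ harmonizes with /o/ ([+round]) → [y]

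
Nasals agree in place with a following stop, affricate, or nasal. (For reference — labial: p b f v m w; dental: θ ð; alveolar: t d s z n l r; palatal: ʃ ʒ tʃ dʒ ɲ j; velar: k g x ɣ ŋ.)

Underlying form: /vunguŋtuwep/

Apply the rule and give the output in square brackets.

[vuŋguntuwep]

/n/ before /g/ (velar) → [ŋ]
/ŋ/ before /t/ (alveolar) → [n]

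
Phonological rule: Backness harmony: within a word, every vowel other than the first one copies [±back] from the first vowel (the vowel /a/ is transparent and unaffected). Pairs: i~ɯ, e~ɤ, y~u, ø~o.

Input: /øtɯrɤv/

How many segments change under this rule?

/ɯ/ harmonizes with /ø/ ([-back]) → [i]
/ɤ/ harmonizes with /ø/ ([-back]) → [e]
2 segments change.

2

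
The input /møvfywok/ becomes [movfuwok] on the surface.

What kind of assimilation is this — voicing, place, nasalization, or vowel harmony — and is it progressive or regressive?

/ø/→[o] /y/→[u].
Vowels agree with the last vowel, so the harmony is regressive.

vowel harmony, regressive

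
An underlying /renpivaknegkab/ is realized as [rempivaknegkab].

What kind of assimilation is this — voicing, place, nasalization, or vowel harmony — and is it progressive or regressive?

place assimilation, regressive

/n/→[m].
Each target copies a feature from the following segment, so the direction is regressive.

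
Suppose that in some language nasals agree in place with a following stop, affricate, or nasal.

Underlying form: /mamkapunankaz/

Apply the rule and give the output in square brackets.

[maŋkapunaŋkaz]

/m/ before /k/ (velar) → [ŋ]
/n/ before /k/ (velar) → [ŋ]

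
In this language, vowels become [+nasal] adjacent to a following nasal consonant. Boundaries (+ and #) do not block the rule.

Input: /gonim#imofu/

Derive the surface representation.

/o/ before nasal /n/ → [õ]
/i/ before nasal /m/ → [ĩ]
/i/ before nasal /m/ → [ĩ]

[gõnĩm#ĩmofu]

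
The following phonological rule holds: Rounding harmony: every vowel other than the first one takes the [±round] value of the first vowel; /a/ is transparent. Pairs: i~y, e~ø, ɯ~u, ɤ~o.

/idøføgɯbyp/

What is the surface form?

[idefegɯbip]

/ø/ harmonizes with /i/ ([-round]) → [e]
/ø/ harmonizes with /i/ ([-round]) → [e]
/y/ harmonizes with /i/ ([-round]) → [i]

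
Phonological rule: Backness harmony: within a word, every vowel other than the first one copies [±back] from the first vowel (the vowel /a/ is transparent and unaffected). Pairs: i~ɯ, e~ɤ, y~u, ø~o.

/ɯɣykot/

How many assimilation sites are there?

/y/ harmonizes with /ɯ/ ([+back]) → [u]
1 segment changes.

1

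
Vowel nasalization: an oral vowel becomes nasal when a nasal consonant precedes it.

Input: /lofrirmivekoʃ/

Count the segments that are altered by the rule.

1

/i/ after nasal /m/ → [ĩ]
1 segment changes.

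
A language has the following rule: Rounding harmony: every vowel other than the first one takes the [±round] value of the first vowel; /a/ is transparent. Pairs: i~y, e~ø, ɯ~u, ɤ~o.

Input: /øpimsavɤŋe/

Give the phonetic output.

[øpymsavoŋø]

/i/ harmonizes with /ø/ ([+round]) → [y]
/ɤ/ harmonizes with /ø/ ([+round]) → [o]
/e/ harmonizes with /ø/ ([+round]) → [ø]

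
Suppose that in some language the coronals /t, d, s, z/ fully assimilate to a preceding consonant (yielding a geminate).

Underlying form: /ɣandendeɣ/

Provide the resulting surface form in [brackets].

[ɣannenneɣ]

/d/ after /n/ → [n] (total assimilation)
/d/ after /n/ → [n] (total assimilation)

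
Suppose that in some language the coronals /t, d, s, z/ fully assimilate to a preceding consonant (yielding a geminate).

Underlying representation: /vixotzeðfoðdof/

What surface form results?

/z/ after /t/ → [t] (total assimilation)
/d/ after /ð/ → [ð] (total assimilation)

[vixotteðfoððof]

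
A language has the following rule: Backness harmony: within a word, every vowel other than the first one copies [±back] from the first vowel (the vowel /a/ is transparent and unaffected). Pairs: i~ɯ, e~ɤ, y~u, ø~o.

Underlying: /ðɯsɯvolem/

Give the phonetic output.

/e/ harmonizes with /ɯ/ ([+back]) → [ɤ]

[ðɯsɯvolɤm]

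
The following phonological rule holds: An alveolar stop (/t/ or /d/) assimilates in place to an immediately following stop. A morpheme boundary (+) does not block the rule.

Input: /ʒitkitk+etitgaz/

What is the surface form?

[ʒikkikk+etikgaz]

/t/ before /k/ (velar) → [k]
/t/ before /k/ (velar) → [k]
/t/ before /g/ (velar) → [k]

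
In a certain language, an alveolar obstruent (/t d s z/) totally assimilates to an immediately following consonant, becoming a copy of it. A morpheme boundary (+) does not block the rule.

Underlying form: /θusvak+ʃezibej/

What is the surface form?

[θuvvak+ʃezibej]

/s/ before /v/ → [v] (total assimilation)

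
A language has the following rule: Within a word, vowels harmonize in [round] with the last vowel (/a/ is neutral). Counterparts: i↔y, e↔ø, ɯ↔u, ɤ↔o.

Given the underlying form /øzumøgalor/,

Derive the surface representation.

[øzumøgalor]

no segment meets the rule's conditions; no change.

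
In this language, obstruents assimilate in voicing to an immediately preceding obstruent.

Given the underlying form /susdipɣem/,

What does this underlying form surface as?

/d/ after /s/ (voiceless) → [t]
/ɣ/ after /p/ (voiceless) → [x]

[sustipxem]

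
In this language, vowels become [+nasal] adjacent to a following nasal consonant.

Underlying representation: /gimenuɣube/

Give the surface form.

[gĩmẽnuɣube]

/i/ before nasal /m/ → [ĩ]
/e/ before nasal /n/ → [ẽ]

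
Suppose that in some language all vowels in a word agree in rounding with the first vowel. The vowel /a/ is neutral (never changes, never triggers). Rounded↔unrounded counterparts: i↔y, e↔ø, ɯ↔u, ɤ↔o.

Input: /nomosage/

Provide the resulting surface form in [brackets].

/e/ harmonizes with /o/ ([+round]) → [ø]

[nomosagø]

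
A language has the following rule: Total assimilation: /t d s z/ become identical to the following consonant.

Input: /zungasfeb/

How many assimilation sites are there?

/s/ before /f/ → [f] (total assimilation)
1 segment changes.

1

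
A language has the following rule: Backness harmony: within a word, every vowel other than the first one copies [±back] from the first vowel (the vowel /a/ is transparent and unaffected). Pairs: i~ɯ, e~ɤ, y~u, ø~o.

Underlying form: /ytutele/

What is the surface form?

/u/ harmonizes with /y/ ([-back]) → [y]

[ytytele]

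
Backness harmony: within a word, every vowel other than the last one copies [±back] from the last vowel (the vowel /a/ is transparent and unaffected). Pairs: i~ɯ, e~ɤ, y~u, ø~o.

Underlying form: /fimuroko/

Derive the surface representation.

[fɯmuroko]

/i/ harmonizes with /o/ ([+back]) → [ɯ]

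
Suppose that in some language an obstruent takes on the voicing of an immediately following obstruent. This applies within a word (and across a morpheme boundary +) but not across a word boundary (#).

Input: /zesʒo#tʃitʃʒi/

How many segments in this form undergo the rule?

2

/s/ before /ʒ/ (voiced) → [z]
/tʃ/ before /ʒ/ (voiced) → [dʒ]
2 segments change.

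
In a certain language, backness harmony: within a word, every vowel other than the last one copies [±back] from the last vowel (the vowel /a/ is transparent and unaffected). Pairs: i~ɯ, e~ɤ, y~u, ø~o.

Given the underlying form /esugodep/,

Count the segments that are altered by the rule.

/u/ harmonizes with /e/ ([-back]) → [y]
/o/ harmonizes with /e/ ([-back]) → [ø]
2 segments change.

2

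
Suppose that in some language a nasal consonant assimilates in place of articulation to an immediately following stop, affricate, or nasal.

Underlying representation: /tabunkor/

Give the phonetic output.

[tabuŋkor]

/n/ before /k/ (velar) → [ŋ]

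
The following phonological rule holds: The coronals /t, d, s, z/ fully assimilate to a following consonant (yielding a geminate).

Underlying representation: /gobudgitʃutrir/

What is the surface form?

[gobuggitʃurrir]

/d/ before /g/ → [g] (total assimilation)
/t/ before /r/ → [r] (total assimilation)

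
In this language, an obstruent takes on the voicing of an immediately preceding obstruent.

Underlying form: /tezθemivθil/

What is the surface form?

[tezðemivðil]

/θ/ after /z/ (voiced) → [ð]
/θ/ after /v/ (voiced) → [ð]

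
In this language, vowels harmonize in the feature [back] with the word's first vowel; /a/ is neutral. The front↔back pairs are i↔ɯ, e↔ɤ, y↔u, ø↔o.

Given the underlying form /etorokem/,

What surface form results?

[etørøkem]

/o/ harmonizes with /e/ ([-back]) → [ø]
/o/ harmonizes with /e/ ([-back]) → [ø]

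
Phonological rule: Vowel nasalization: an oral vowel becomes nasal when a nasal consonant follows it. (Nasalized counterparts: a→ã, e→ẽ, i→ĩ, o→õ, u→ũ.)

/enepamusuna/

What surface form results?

/e/ before nasal /n/ → [ẽ]
/a/ before nasal /m/ → [ã]
/u/ before nasal /n/ → [ũ]

[ẽnepãmusũna]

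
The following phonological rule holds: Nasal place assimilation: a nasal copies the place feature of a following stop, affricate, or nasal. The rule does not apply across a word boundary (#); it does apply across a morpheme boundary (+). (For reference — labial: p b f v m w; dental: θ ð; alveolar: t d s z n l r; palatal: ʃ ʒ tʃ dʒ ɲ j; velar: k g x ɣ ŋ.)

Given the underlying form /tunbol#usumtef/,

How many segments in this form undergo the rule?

/n/ before /b/ (labial) → [m]
/m/ before /t/ (alveolar) → [n]
2 segments change.

2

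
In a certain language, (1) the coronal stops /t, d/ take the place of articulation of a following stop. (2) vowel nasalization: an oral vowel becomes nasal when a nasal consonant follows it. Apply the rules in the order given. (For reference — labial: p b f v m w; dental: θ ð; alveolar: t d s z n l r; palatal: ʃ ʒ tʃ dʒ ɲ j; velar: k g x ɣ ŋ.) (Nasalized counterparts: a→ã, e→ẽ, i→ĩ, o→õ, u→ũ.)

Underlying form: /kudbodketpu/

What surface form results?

[kubbogkeppu]

Rule 1: /d/ before /b/ (labial) → [b]
Rule 1: /d/ before /k/ (velar) → [g]
Rule 1: /t/ before /p/ (labial) → [p]
After rule 1: kubbogkeppu
Rule 2: no segment meets the rule's conditions; no change.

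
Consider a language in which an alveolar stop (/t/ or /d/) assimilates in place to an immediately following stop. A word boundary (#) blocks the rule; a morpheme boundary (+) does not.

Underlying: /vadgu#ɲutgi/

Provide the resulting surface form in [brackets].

/d/ before /g/ (velar) → [g]
/t/ before /g/ (velar) → [k]

[vaggu#ɲukgi]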